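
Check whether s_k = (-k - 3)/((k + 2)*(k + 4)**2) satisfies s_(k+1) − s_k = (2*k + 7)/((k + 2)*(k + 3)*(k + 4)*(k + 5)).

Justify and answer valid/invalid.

Invalid: residual (-3*k**2 - 23*k - 43)/(k**6 + 23*k**5 + 217*k**4 + 1073*k**3 + 2926*k**2 + 4160*k + 2400) ≠ 0.

s_(k+1) = (-k - 4)/((k + 3)*(k + 5)**2)
s_(k+1) − s_k = (-(k + 2)*(k + 4)**3 + (k + 3)**2*(k + 5)**2)/((k + 2)*(k + 3)*(k + 4)**2*(k + 5)**2)
(s_(k+1) − s_k) − t_k = (-3*k**2 - 23*k - 43)/(k**6 + 23*k**5 + 217*k**4 + 1073*k**3 + 2926*k**2 + 4160*k + 2400)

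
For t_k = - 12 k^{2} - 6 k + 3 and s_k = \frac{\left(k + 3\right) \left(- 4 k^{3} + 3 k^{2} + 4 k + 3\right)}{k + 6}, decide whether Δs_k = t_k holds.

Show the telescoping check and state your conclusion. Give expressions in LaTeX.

Invalid: residual \frac{3 \left(8 k^{3} + 81 k^{2} + 37 k - 15\right)}{k^{2} + 13 k + 42} ≠ 0.

s_(k+1) = (-4*k**4 - 25*k**3 - 38*k**2 - 2*k + 24)/(k + 7)
s_(k+1) − s_k = 3*(-4*k**4 - 46*k**3 - 112*k**2 - 34*k + 27)/(k**2 + 13*k + 42)
(s_(k+1) − s_k) − t_k = 3*(8*k**3 + 81*k**2 + 37*k - 15)/(k**2 + 13*k + 42)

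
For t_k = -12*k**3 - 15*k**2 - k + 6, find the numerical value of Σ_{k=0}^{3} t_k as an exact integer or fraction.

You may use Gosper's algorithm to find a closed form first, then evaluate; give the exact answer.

Σ = -624

The ratio is (12*k**3 + 51*k**2 + 67*k + 22)/(12*k**3 + 15*k**2 + k - 6).
Normal form (A,B,C) = (1, 1, k**3 + 5*k**2/4 + k/12 - 1/2).
Set up (1)·f(k+1) − (1)·f(k) − (k**3 + 5*k**2/4 + k/12 - 1/2) = 0.
deg f ≤ 4 (via 0,0,3).
Solve for f: f(k) = k*(3*k**3 - k**2 - 4*k - 4)/12 (degree 4 ≤ 4).
R(k) = B(k−1)·f(k)/C(k) = k*(3*k**3 - k**2 - 4*k - 4)/(12*k**3 + 15*k**2 + k - 6); s_k = R·t_k = k*(-3*k**3 + k**2 + 4*k + 4).
Verify: -12*k**3 - 15*k**2 - k + 6 matches t_k.
Evaluate s at k=4 and k=0: -624 and 0; difference -624.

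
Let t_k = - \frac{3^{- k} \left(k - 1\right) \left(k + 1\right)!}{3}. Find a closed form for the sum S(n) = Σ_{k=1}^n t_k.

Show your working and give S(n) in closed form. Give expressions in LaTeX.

S(n) = \frac{2}{3} - \frac{3^{- n} \left(n + 2\right)!}{3}

Ratio r(k) = k*(k + 2)/(3*(k - 1)).
Factor: A=k/3 + 2/3; B=1; C=k - 1.
Need (k/3 + 2/3)·f(k+1) − (1)·f(k) = k - 1.
Bound: deg f ≤ 0.
Solve for f: f(k) = 3 (degree 0 ≤ 0).
Get s_k = R·t_k = -factorial(k + 1)/3**k with R(k) = B(k−1)f(k)/C(k) = 3/(k - 1).
Δs = -(k - 1)*factorial(k + 1)/(3*3**k), as required.
s_(n+1) = -3**(-n - 1)*factorial(n + 2) and s_(1) = -2/3, so S(n) = 2/3 - factorial(n + 2)/(3*3**n).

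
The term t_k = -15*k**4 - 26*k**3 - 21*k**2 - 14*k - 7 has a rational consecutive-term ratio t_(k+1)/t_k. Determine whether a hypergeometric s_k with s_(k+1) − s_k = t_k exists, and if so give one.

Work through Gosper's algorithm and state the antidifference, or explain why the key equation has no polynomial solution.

s_k = k*(-3*k**4 + k**3 + k**2 - 3*k - 3)

Ratio r(k) = (15*k**4 + 86*k**3 + 189*k**2 + 194*k + 83)/(15*k**4 + 26*k**3 + 21*k**2 + 14*k + 7).
Take A(k)=1, B(k)=1, C(k)=k**4 + 26*k**3/15 + 7*k**2/5 + 14*k/15 + 7/15.
Key eq: (1)·f(k+1) = (1)·f(k) + (k**4 + 26*k**3/15 + 7*k**2/5 + 14*k/15 + 7/15).
From deg A=0, deg B=0, deg C=4: d=5.
Solving with deg f ≤ 5: f(k) = k*(3*k**4 - k**3 - k**2 + 3*k + 3)/15.
Get s_k = R·t_k = k*(-3*k**4 + k**3 + k**2 - 3*k - 3) with R(k) = B(k−1)f(k)/C(k) = k*(3*k**4 - k**3 - k**2 + 3*k + 3)/(15*k**4 + 26*k**3 + 21*k**2 + 14*k + 7).
Verify: -15*k**4 - 26*k**3 - 21*k**2 - 14*k - 7 matches t_k.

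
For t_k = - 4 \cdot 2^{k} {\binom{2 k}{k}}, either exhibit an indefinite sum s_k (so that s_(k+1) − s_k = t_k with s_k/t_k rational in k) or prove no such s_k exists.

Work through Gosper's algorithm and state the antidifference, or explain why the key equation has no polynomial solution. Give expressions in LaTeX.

none (Gosper's algorithm certifies no s_k)

Compute t_(k+1)/t_k: get 4*(2*k + 1)/(k + 1).
So A=8*k + 4 and B=k + 1, with C=1.
f must satisfy (8*k + 4)·f(k+1) − (k)·f(k) = 1.
Bound: deg f ≤ -1.
deg f ≤ -1 is impossible — no certificate.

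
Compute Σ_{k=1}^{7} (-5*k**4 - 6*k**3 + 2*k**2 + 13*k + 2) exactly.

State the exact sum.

Σ = -27426

Ratio r(k) = (5*k**4 + 26*k**3 + 46*k**2 + 21*k - 6)/(5*k**4 + 6*k**3 - 2*k**2 - 13*k - 2).
Factor: A=1; B=1; C=k**4 + 6*k**3/5 - 2*k**2/5 - 13*k/5 - 2/5.
Solve (1)·f(k+1) − (1)·f(k) = k**4 + 6*k**3/5 - 2*k**2/5 - 13*k/5 - 2/5.
d = 5 from the (0,0,4) case.
Match coefficients ⇒ f(k) = k*(k**4 - k**3 - 2*k**2 - 4*k + 4)/5.
Certificate R = B(k−1)f/C = k*(k**4 - k**3 - 2*k**2 - 4*k + 4)/(5*k**4 + 6*k**3 - 2*k**2 - 13*k - 2) gives s_k = k*(-k**4 + k**3 + 2*k**2 + 4*k - 4).
s_(k+1) − s_k = -5*k**4 - 6*k**3 + 2*k**2 + 13*k + 2 = t_k.
Evaluate s at k=8 and k=1: -27424 and 2; difference -27426.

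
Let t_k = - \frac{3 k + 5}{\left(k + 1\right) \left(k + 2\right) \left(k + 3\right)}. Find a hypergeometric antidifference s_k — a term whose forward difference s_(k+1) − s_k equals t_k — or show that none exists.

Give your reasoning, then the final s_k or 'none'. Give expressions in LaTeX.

s_k = \frac{k \left(- 2 k - 3\right)}{\left(k + 1\right) \left(k + 2\right)}

Compute t_(k+1)/t_k: get (k + 1)*(3*k + 8)/((k + 4)*(3*k + 5)).
Normal form (A,B,C) = (k + 1, k + 4, k + 5/3).
Need (k + 1)·f(k+1) − (k + 3)·f(k) = k + 5/3.
d = 2 from the (1,1,1) case.
Solving with deg f ≤ 2: f(k) = k*(2*k + 3)/3.
Get s_k = R·t_k = k*(-2*k - 3)/((k + 1)*(k + 2)) with R(k) = B(k−1)f(k)/C(k) = k*(k + 3)*(2*k + 3)/(3*k + 5).
s_(k+1) − s_k = (-3*k - 5)/(k**3 + 6*k**2 + 11*k + 6) = t_k.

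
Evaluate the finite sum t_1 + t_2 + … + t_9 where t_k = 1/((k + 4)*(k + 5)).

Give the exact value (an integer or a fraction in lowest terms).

Σ = 9/70

Step 1: r(k) = (k + 4)/(k + 6).
Normal form (A,B,C) = (k + 4, k + 6, 1).
Set up (k + 4)·f(k+1) − (k + 5)·f(k) − (1) = 0.
d = 1 from the (1,1,0) case.
Solving with deg f ≤ 1: f(k) = k/4.
Then R = B(k−1)f/C = k*(k + 5)/4, so s_k = R(k)·t_k = k/(4*(k + 4)).
s_(k+1) − s_k = 1/(k**2 + 9*k + 20) = t_k.
Σ_(k=1)^(9) t_k = s_(10) − s_(1) = 5/28 − (1/20) = 9/70.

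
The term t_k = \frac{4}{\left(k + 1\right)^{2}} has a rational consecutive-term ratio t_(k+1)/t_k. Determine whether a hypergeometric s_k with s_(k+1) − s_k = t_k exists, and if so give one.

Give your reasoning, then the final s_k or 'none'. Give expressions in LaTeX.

not Gosper-summable; s_k does not exist

Ratio r(k) = (k + 1)**2/(k + 2)**2.
Gosper form: A/B · C(k+1)/C(k) with A=k**2 + 2*k + 1, B=k**2 + 4*k + 4, C=1.
Need (k**2 + 2*k + 1)·f(k+1) − (k**2 + 2*k + 1)·f(k) = 1.
Degrees (2,2,0) ⇒ d ≤ 0.
Put f(k) = c0: A·f(k+1) − B(k−1)·f(k) − C = -1; need -1 = 0 — inconsistent ⇒ no f, not summable.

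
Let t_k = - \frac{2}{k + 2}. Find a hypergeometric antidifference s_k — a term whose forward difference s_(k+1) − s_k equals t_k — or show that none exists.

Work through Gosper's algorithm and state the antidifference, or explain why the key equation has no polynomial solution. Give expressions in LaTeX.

r(k) = (k + 2)/(k + 3) after simplifying.
Factor: A=k + 2; B=k + 3; C=1.
Solve (k + 2)·f(k+1) − (k + 2)·f(k) = 1.
Degrees (1,1,0) ⇒ d ≤ 0.
Put f(k) = c0: A·f(k+1) − B(k−1)·f(k) − C = -1; need -1 = 0 — inconsistent ⇒ no f, not summable.

none (Gosper's algorithm certifies no s_k)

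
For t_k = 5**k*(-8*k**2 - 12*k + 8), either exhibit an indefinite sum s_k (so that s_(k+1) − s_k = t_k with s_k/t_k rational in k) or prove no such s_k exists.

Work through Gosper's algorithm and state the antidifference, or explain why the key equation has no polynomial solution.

Step 1: r(k) = 5*(2*k**2 + 7*k + 3)/(2*k**2 + 3*k - 2).
Take A(k)=5, B(k)=1, C(k)=k**2 + 3*k/2 - 1.
Set up (5)·f(k+1) − (1)·f(k) − (k**2 + 3*k/2 - 1) = 0.
d = 2 from the (0,0,2) case.
Solving with deg f ≤ 2: f(k) = (k**2 - k - 1)/4.
So s_k = (B(k−1)f/C)·t_k = ((k**2 - k - 1)/(2*(k + 2)*(2*k - 1)))·t_k = 2*5**k*(-k**2 + k + 1).
Verify: 5**k*(-8*k**2 - 12*k + 8) matches t_k.

s_k = 2*5**k*(-k**2 + k + 1)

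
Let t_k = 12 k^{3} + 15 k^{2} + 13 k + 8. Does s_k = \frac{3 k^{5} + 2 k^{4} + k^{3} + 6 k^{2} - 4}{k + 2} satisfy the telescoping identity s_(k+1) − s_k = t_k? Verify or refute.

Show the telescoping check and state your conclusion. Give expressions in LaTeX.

Invalid: residual \frac{- 9 k^{4} - 40 k^{3} - 41 k^{2} - 30 k - 20}{k^{2} + 5 k + 6} ≠ 0.

s_(k+1) = (3*k**5 + 17*k**4 + 39*k**3 + 51*k**2 + 38*k + 8)/(k + 3)
s_(k+1) − s_k = 2*(6*k**5 + 33*k**4 + 60*k**3 + 61*k**2 + 44*k + 14)/(k**2 + 5*k + 6)
(s_(k+1) − s_k) − t_k = (-9*k**4 - 40*k**3 - 41*k**2 - 30*k - 20)/(k**2 + 5*k + 6)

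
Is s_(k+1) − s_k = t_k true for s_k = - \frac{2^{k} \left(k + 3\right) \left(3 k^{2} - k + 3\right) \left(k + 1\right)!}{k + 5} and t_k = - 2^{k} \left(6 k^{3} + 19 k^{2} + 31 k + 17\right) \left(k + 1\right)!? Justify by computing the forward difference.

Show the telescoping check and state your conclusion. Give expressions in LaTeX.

s_(k+1) = -2**(k + 1)*(k + 4)*(3*k**2 + 5*k + 5)*factorial(k + 2)/(k + 6)
s_(k+1) − s_k = -2**k*(6*k**5 + 73*k**4 + 322*k**3 + 682*k**2 + 771*k + 346)*factorial(k + 1)/((k + 5)*(k + 6))
(s_(k+1) − s_k) − t_k = 2**(k + 1)*(6*k**4 + 49*k**3 + 123*k**2 + 173*k + 82)*factorial(k + 1)/((k + 5)*(k + 6))

Invalid: residual \frac{2^{k + 1} \left(6 k^{4} + 49 k^{3} + 123 k^{2} + 173 k + 82\right) \left(k + 1\right)!}{\left(k + 5\right) \left(k + 6\right)} ≠ 0.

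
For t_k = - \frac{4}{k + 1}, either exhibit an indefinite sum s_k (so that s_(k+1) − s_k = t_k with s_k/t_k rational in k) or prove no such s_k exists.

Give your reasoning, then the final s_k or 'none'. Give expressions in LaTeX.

t_(k+1)/t_k = (k + 1)/(k + 2).
So A=k + 1 and B=k + 2, with C=1.
Set up (k + 1)·f(k+1) − (k + 1)·f(k) − (1) = 0.
d = 0 from the (1,1,0) case.
Put f(k) = c0: A·f(k+1) − B(k−1)·f(k) − C = -1; need -1 = 0 — inconsistent ⇒ no f, not summable.

none — t_k is not Gosper-summable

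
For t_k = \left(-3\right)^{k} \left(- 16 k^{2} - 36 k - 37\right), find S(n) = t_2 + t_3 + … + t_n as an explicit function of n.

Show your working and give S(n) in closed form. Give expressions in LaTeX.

S(n) = - 12 \left(-3\right)^{n} n^{2} - 33 \left(-3\right)^{n} n - 33 \left(-3\right)^{n} - 234

The ratio is 3*(-16*k**2 - 68*k - 89)/(16*k**2 + 36*k + 37).
Factor: A=-3; B=1; C=k**2 + 9*k/4 + 37/16.
Set up (-3)·f(k+1) − (1)·f(k) − (k**2 + 9*k/4 + 37/16) = 0.
Bound: deg f ≤ 2.
A polynomial solution: f(k) = -(4*k**2 + 3*k + 4)/16.
Then R = B(k−1)f/C = -(4*k**2 + 3*k + 4)/(16*k**2 + 36*k + 37), so s_k = R(k)·t_k = (-3)**k*(4*k**2 + 3*k + 4).
Check: Δs_k = (-3)**k*(-16*k**2 - 36*k - 37). ✓
Evaluate: s_(n+1) = (-3)**(n + 1)*(4*n**2 + 11*n + 11); subtract s_(2) = 234 ⇒ S(n) = -12*(-3)**n*n**2 - 33*(-3)**n*n - 33*(-3)**n - 234.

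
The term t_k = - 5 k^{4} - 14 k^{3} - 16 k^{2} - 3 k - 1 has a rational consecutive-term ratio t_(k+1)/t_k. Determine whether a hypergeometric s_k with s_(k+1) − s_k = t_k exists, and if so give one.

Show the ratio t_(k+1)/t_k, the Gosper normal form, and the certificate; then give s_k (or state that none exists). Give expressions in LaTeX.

The ratio is (5*k**4 + 34*k**3 + 88*k**2 + 97*k + 39)/(5*k**4 + 14*k**3 + 16*k**2 + 3*k + 1).
Factor: A=1; B=1; C=k**4 + 14*k**3/5 + 16*k**2/5 + 3*k/5 + 1/5.
Key eq: (1)·f(k+1) = (1)·f(k) + (k**4 + 14*k**3/5 + 16*k**2/5 + 3*k/5 + 1/5).
Bound: deg f ≤ 5.
Solving with deg f ≤ 5: f(k) = k*(k**4 + k**3 - 3*k + 2)/5.
So s_k = (B(k−1)f/C)·t_k = (k*(k**4 + k**3 - 3*k + 2)/(5*k**4 + 14*k**3 + 16*k**2 + 3*k + 1))·t_k = k*(-k**4 - k**3 + 3*k - 2).
Check: Δs_k = -5*k**4 - 14*k**3 - 16*k**2 - 3*k - 1. ✓

s_k = k \left(- k^{4} - k^{3} + 3 k - 2\right)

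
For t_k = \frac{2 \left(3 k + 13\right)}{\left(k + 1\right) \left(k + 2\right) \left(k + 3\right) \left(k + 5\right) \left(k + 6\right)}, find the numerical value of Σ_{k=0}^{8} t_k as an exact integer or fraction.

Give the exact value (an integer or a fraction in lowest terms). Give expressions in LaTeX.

Σ = 153/770

r(k) = (k + 1)*(k + 5)*(3*k + 16)/((k + 4)*(k + 7)*(3*k + 13)) after simplifying.
Take A(k)=k + 1, B(k)=k + 7, C(k)=k**2 + 25*k/3 + 52/3.
Need (k + 1)·f(k+1) − (k + 6)·f(k) = k**2 + 25*k/3 + 52/3.
From deg A=1, deg B=1, deg C=2: d=5.
Solve for f: f(k) = k*(k + 3)*(k + 4)*(k**2 + 8*k + 17)/30 (degree 5 ≤ 5).
R(k) = B(k−1)·f(k)/C(k) = k*(k + 3)*(k + 6)*(k**2 + 8*k + 17)/(10*(3*k + 13)); s_k = R·t_k = k*(k**2 + 8*k + 17)/(5*(k**3 + 8*k**2 + 17*k + 10)).
Check: Δs_k = 2*(3*k + 13)/(k**5 + 17*k**4 + 107*k**3 + 307*k**2 + 396*k + 180). ✓
Telescoping: Σ = s_(9) − s_(0) = 153/770 − (0) = 153/770.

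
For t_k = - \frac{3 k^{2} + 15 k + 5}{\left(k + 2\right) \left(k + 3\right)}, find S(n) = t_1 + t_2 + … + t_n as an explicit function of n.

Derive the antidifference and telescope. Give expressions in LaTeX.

S(n) = \frac{n \left(- 9 n - 14\right)}{3 \left(n + 3\right)}

t_(k+1)/t_k = (k + 2)*(15*k + 3*(k + 1)**2 + 20)/((k + 4)*(3*k**2 + 15*k + 5)).
A = k + 2, B = k + 4, C = k**2 + 5*k + 5/3.
Key eq: (k + 2)·f(k+1) = (k + 3)·f(k) + (k**2 + 5*k + 5/3).
d = 2 from the (1,1,2) case.
A polynomial solution: f(k) = k*(6*k - 1)/6.
Get s_k = R·t_k = k*(1 - 6*k)/(2*(k + 2)) with R(k) = B(k−1)f(k)/C(k) = k*(k + 3)*(6*k - 1)/(2*(3*k**2 + 15*k + 5)).
Check: Δs_k = (-3*k**2 - 15*k - 5)/(k**2 + 5*k + 6). ✓
s_(n+1) = (-6*n**2 - 11*n - 5)/(2*(n + 3)) and s_(1) = -5/6, so S(n) = n*(-9*n - 14)/(3*(n + 3)).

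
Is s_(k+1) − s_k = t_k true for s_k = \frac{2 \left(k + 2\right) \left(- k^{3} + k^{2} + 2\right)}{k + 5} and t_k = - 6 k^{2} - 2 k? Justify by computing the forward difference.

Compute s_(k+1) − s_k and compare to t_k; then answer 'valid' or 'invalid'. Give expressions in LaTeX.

s_(k+1) = 2*(k + 3)*(-(k + 1)**3 + (k + 1)**2 + 2)/(k + 6)
s_(k+1) − s_k = 2*(-3*k**4 - 28*k**3 - 50*k**2 - 15*k + 6)/(k**2 + 11*k + 30)
(s_(k+1) − s_k) − t_k = 6*(2*k**3 + 17*k**2 + 5*k + 2)/(k**2 + 11*k + 30)

Invalid: residual \frac{6 \left(2 k^{3} + 17 k^{2} + 5 k + 2\right)}{k^{2} + 11 k + 30} ≠ 0.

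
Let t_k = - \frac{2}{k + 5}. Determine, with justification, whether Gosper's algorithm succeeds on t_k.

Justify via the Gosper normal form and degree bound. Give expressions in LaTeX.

No. Not Gosper-summable.

The ratio is (k + 5)/(k + 6).
Factor: A=k + 5; B=k + 6; C=1.
f must satisfy (k + 5)·f(k+1) − (k + 5)·f(k) = 1.
deg f ≤ 0 (via 1,1,0).
Generic f = c0 gives residual -1; -1 = 0 cannot hold, so t_k is not Gosper-summable.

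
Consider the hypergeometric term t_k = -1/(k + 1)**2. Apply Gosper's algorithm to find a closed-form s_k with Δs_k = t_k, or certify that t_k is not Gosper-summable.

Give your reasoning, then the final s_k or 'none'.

t_(k+1)/t_k = (k + 1)**2/(k + 2)**2.
Gosper form: A/B · C(k+1)/C(k) with A=k**2 + 2*k + 1, B=k**2 + 4*k + 4, C=1.
Solve (k**2 + 2*k + 1)·f(k+1) − (k**2 + 2*k + 1)·f(k) = 1.
From deg A=2, deg B=2, deg C=0: d=0.
Write f(k) = c0. Then LHS − RHS = -1, requiring -1 = 0: contradictory. No certificate.

none — t_k is not Gosper-summable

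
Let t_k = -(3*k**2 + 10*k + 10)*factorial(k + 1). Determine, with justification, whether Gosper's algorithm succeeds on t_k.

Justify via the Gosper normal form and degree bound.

Yes. s_k = -(3*k + 4)*factorial(k + 1).

r(k) = (k + 2)*(10*k + 3*(k + 1)**2 + 20)/(3*k**2 + 10*k + 10) after simplifying.
So A=k + 2 and B=1, with C=k**2 + 10*k/3 + 10/3.
Need (k + 2)·f(k+1) − (1)·f(k) = k**2 + 10*k/3 + 10/3.
From deg A=1, deg B=0, deg C=2: d=1.
Coefficient equations give f(k) = (3*k + 4)/3.
Then R = B(k−1)f/C = (3*k + 4)/(3*k**2 + 10*k + 10), so s_k = R(k)·t_k = -(3*k + 4)*factorial(k + 1).
Δs = -(3*k**2 + 10*k + 10)*factorial(k + 1), as required.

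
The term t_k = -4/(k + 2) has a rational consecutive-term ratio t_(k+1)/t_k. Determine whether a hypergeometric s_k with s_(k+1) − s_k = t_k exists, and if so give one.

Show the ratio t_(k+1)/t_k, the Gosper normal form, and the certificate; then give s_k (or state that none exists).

Ratio r(k) = (k + 2)/(k + 3).
A = k + 2, B = k + 3, C = 1.
Solve (k + 2)·f(k+1) − (k + 2)·f(k) = 1.
Bound: deg f ≤ 0.
Generic f = c0 gives residual -1; -1 = 0 cannot hold, so t_k is not Gosper-summable.

none (Gosper's algorithm certifies no s_k)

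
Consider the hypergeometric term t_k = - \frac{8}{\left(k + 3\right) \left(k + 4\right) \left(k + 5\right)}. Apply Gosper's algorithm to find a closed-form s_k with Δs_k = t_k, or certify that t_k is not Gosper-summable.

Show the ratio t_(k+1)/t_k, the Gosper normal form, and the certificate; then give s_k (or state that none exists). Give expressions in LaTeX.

s_k = \frac{k \left(- k - 7\right)}{3 \left(k + 3\right) \left(k + 4\right)}

The ratio is (k + 3)/(k + 6).
So A=k + 3 and B=k + 6, with C=1.
Solve (k + 3)·f(k+1) − (k + 5)·f(k) = 1.
From deg A=1, deg B=1, deg C=0: d=2.
A polynomial solution: f(k) = k*(k + 7)/24.
Then R = B(k−1)f/C = k*(k + 5)*(k + 7)/24, so s_k = R(k)·t_k = k*(-k - 7)/(3*(k + 3)*(k + 4)).
Verify: -8/(k**3 + 12*k**2 + 47*k + 60) matches t_k.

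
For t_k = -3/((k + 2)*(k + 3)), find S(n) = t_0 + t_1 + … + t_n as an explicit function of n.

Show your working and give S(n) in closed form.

S(n) = 3*(-n - 1)/(2*(n + 3))

r(k) = (k + 2)/(k + 4) after simplifying.
Gosper form: A/B · C(k+1)/C(k) with A=k + 2, B=k + 4, C=1.
Key eq: (k + 2)·f(k+1) = (k + 3)·f(k) + (1).
deg f ≤ 1 (via 1,1,0).
Solve for f: f(k) = k/2 (degree 1 ≤ 1).
Certificate R = B(k−1)f/C = k*(k + 3)/2 gives s_k = -3*k/(2*k + 4).
s_(k+1) − s_k = -3/(k**2 + 5*k + 6) = t_k.
Σ_(k=0)^n t_k = s_(n+1) − s_(0) = (3*(-n - 1)/(2*(n + 3))) − (0), i.e. 3*(-n - 1)/(2*(n + 3)).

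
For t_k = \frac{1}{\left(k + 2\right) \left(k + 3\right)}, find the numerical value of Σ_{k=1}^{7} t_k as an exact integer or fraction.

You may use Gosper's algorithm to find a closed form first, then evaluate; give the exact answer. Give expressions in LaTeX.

Ratio r(k) = (k + 2)/(k + 4).
Normal form (A,B,C) = (k + 2, k + 4, 1).
Set up (k + 2)·f(k+1) − (k + 3)·f(k) − (1) = 0.
From deg A=1, deg B=1, deg C=0: d=1.
Match coefficients ⇒ f(k) = k/2.
Then R = B(k−1)f/C = k*(k + 3)/2, so s_k = R(k)·t_k = k/(2*(k + 2)).
Verify: 1/(k**2 + 5*k + 6) matches t_k.
Evaluate s at k=8 and k=1: 2/5 and 1/6; difference 7/30.

Σ = 7/30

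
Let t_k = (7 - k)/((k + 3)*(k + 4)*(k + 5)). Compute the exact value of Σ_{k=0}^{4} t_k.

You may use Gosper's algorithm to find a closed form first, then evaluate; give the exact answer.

Step 1: r(k) = (k - 6)*(k + 3)/((k - 7)*(k + 6)).
Take A(k)=k + 3, B(k)=k + 6, C(k)=k - 7.
Solve (k + 3)·f(k+1) − (k + 5)·f(k) = k - 7.
Degrees (1,1,1) ⇒ d ≤ 2.
A polynomial solution: f(k) = -k*(k + 13)/6.
Get s_k = R·t_k = k*(k + 13)/(6*(k + 3)*(k + 4)) with R(k) = B(k−1)f(k)/C(k) = -k*(k + 5)*(k + 13)/(6*(k - 7)).
Verify: (7 - k)/(k**3 + 12*k**2 + 47*k + 60) matches t_k.
Telescoping: Σ = s_(5) − s_(0) = 5/24 − (0) = 5/24.

Σ = 5/24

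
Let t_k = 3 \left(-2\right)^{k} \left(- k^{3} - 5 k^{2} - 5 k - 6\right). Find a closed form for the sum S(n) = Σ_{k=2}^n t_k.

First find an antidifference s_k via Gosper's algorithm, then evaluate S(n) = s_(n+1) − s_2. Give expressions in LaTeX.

S(n) = - 2 \left(-2\right)^{n} n^{3} - 12 \left(-2\right)^{n} n^{2} - 16 \left(-2\right)^{n} n - 14 \left(-2\right)^{n} - 88

Step 1: r(k) = 2*(-k**3 - 8*k**2 - 18*k - 17)/(k**3 + 5*k**2 + 5*k + 6).
A = -2, B = 1, C = k**3 + 5*k**2 + 5*k + 6.
Key eq: (-2)·f(k+1) = (1)·f(k) + (k**3 + 5*k**2 + 5*k + 6).
d = 3 from the (0,0,3) case.
Match coefficients ⇒ f(k) = -(k**3 + 3*k**2 - k + 4)/3.
R(k) = B(k−1)·f(k)/C(k) = -(k**3 + 3*k**2 - k + 4)/(3*(k**3 + 5*k**2 + 5*k + 6)); s_k = R·t_k = (-2)**k*(k**3 + 3*k**2 - k + 4).
s_(k+1) − s_k = 3*(-2)**k*(-k**3 - 5*k**2 - 5*k - 6) = t_k.
Σ_(k=2)^n t_k = s_(n+1) − s_(2) = ((-2)**(n + 1)*(n**3 + 6*n**2 + 8*n + 7)) − (88), i.e. -2*(-2)**n*n**3 - 12*(-2)**n*n**2 - 16*(-2)**n*n - 14*(-2)**n - 88.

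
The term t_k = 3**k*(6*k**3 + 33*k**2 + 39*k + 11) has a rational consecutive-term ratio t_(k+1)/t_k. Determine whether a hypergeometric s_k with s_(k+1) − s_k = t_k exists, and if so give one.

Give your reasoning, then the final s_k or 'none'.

s_k = 3**k*(3*k**3 + 3*k**2 - 3*k + 1)

Ratio r(k) = 3*(6*k**3 + 51*k**2 + 123*k + 89)/(6*k**3 + 33*k**2 + 39*k + 11).
Take A(k)=3, B(k)=1, C(k)=k**3 + 11*k**2/2 + 13*k/2 + 11/6.
Key eq: (3)·f(k+1) = (1)·f(k) + (k**3 + 11*k**2/2 + 13*k/2 + 11/6).
Degrees (0,0,3) ⇒ d ≤ 3.
Coefficient equations give f(k) = (3*k**3 + 3*k**2 - 3*k + 1)/6.
Get s_k = R·t_k = 3**k*(3*k**3 + 3*k**2 - 3*k + 1) with R(k) = B(k−1)f(k)/C(k) = (3*k**3 + 3*k**2 - 3*k + 1)/(6*k**3 + 33*k**2 + 39*k + 11).
Check: Δs_k = 3**k*(6*k**3 + 33*k**2 + 39*k + 11). ✓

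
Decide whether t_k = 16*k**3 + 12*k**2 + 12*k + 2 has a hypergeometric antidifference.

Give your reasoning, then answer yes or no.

Step 1: r(k) = (8*k**3 + 30*k**2 + 42*k + 21)/(8*k**3 + 6*k**2 + 6*k + 1).
Normal form (A,B,C) = (1, 1, k**3 + 3*k**2/4 + 3*k/4 + 1/8).
Key eq: (1)·f(k+1) = (1)·f(k) + (k**3 + 3*k**2/4 + 3*k/4 + 1/8).
d = 4 from the (0,0,3) case.
Solving with deg f ≤ 4: f(k) = k*(2*k**3 - 2*k**2 + 2*k - 1)/8.
Then R = B(k−1)f/C = k*(2*k**3 - 2*k**2 + 2*k - 1)/(8*k**3 + 6*k**2 + 6*k + 1), so s_k = R(k)·t_k = 2*k*(2*k**3 - 2*k**2 + 2*k - 1).
s_(k+1) − s_k = 16*k**3 + 12*k**2 + 12*k + 2 = t_k.

Yes. s_k = 2*k*(2*k**3 - 2*k**2 + 2*k - 1).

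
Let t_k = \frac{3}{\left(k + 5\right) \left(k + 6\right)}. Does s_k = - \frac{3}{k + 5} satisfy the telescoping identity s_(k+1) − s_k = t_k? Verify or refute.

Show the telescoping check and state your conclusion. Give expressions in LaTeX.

s_(k+1) = -3/(k + 6)
s_(k+1) − s_k = 3/((k + 5)*(k + 6))
(s_(k+1) − s_k) − t_k = 0

Valid: the claim telescopes to t_k.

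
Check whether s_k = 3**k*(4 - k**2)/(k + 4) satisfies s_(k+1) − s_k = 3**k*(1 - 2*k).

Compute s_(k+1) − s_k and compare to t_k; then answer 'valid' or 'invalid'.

s_(k+1) = 3**(k + 1)*(4 - (k + 1)**2)/(k + 5)
s_(k+1) − s_k = 3**k*(-2*k**3 - 13*k**2 - 19*k + 16)/(k**2 + 9*k + 20)
(s_(k+1) − s_k) − t_k = 4*3**k*(k**2 + 3*k - 1)/(k**2 + 9*k + 20)

Invalid: residual 4*3**k*(k**2 + 3*k - 1)/(k**2 + 9*k + 20) ≠ 0.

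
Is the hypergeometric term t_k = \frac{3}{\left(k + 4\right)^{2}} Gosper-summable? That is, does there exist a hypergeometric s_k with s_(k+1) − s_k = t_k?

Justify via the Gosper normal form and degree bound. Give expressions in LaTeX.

No — the linear system for f has no solution.

r(k) = (k + 4)**2/(k + 5)**2 after simplifying.
Gosper form: A/B · C(k+1)/C(k) with A=k**2 + 8*k + 16, B=k**2 + 10*k + 25, C=1.
Need (k**2 + 8*k + 16)·f(k+1) − (k**2 + 8*k + 16)·f(k) = 1.
d = 0 from the (2,2,0) case.
Write f(k) = c0. Then LHS − RHS = -1, requiring -1 = 0: contradictory. No certificate.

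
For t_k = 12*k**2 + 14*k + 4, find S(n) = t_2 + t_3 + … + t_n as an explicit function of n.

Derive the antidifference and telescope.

t_(k+1)/t_k = (6*k**2 + 19*k + 15)/(6*k**2 + 7*k + 2).
A = 1, B = 1, C = k**2 + 7*k/6 + 1/3.
f must satisfy (1)·f(k+1) − (1)·f(k) = k**2 + 7*k/6 + 1/3.
Degrees (0,0,2) ⇒ d ≤ 3.
Match coefficients ⇒ f(k) = k*(4*k**2 + k - 1)/12.
Then R = B(k−1)f/C = k*(4*k**2 + k - 1)/(2*(2*k + 1)*(3*k + 2)), so s_k = R(k)·t_k = k*(4*k**2 + k - 1).
Δs = 12*k**2 + 14*k + 4, as required.
Telescope: S(n) = s_(n+1) − s_(2) = 4*n**3 + 13*n**2 + 13*n + 4 − (34) = 4*n**3 + 13*n**2 + 13*n - 30.

S(n) = 4*n**3 + 13*n**2 + 13*n - 30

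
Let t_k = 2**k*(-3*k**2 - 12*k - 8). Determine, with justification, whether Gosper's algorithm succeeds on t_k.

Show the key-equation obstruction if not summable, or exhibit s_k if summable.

Yes. s_k = 2**k*(-3*k**2 - 2).

The ratio is 2*(3*k**2 + 18*k + 23)/(3*k**2 + 12*k + 8).
So A=2 and B=1, with C=k**2 + 4*k + 8/3.
Set up (2)·f(k+1) − (1)·f(k) − (k**2 + 4*k + 8/3) = 0.
deg f ≤ 2 (via 0,0,2).
Match coefficients ⇒ f(k) = (3*k**2 + 2)/3.
Certificate R = B(k−1)f/C = (3*k**2 + 2)/(3*k**2 + 12*k + 8) gives s_k = 2**k*(-3*k**2 - 2).
s_(k+1) − s_k = 2**k*(-3*k**2 - 12*k - 8) = t_k.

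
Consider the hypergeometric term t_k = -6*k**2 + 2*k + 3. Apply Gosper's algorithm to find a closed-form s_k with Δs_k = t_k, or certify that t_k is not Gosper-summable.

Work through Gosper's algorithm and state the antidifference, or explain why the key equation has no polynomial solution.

s_k = k*(-2*k**2 + 4*k + 1)

Compute t_(k+1)/t_k: get (6*k**2 + 10*k + 1)/(6*k**2 - 2*k - 3).
A = 1, B = 1, C = k**2 - k/3 - 1/2.
Need (1)·f(k+1) − (1)·f(k) = k**2 - k/3 - 1/2.
d = 3 from the (0,0,2) case.
Solve for f: f(k) = k*(2*k**2 - 4*k - 1)/6 (degree 3 ≤ 3).
So s_k = (B(k−1)f/C)·t_k = (k*(2*k**2 - 4*k - 1)/(6*k**2 - 2*k - 3))·t_k = k*(-2*k**2 + 4*k + 1).
Δs = -6*k**2 + 2*k + 3, as required.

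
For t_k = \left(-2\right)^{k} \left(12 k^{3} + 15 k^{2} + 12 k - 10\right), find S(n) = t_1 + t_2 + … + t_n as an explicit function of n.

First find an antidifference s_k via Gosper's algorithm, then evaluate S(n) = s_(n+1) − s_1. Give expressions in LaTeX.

S(n) = 8 \left(-2\right)^{n} n^{3} + 18 \left(-2\right)^{n} n^{2} + 12 \left(-2\right)^{n} n - 6 \left(-2\right)^{n} + 6

Step 1: r(k) = 2*(-12*k**3 - 51*k**2 - 78*k - 29)/(12*k**3 + 15*k**2 + 12*k - 10).
Take A(k)=-2, B(k)=1, C(k)=k**3 + 5*k**2/4 + k - 5/6.
Set up (-2)·f(k+1) − (1)·f(k) − (k**3 + 5*k**2/4 + k - 5/6) = 0.
d = 3 from the (0,0,3) case.
Coefficient equations give f(k) = -(4*k**3 - 3*k**2 - 4)/12.
Get s_k = R·t_k = (-2)**k*(-4*k**3 + 3*k**2 + 4) with R(k) = B(k−1)f(k)/C(k) = -(4*k**3 - 3*k**2 - 4)/(12*k**3 + 15*k**2 + 12*k - 10).
Verify: (-2)**k*(12*k**3 + 15*k**2 + 12*k - 10) matches t_k.
Σ_(k=1)^n t_k = s_(n+1) − s_(1) = ((-2)**(n + 1)*(-4*n**3 - 9*n**2 - 6*n + 3)) − (-6), i.e. 8*(-2)**n*n**3 + 18*(-2)**n*n**2 + 12*(-2)**n*n - 6*(-2)**n + 6.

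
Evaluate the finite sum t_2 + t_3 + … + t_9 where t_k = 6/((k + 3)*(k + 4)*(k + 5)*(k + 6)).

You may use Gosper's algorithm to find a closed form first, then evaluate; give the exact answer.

Σ = 4/455

Step 1: r(k) = (k + 3)/(k + 7).
Factor: A=k + 3; B=k + 7; C=1.
f must satisfy (k + 3)·f(k+1) − (k + 6)·f(k) = 1.
From deg A=1, deg B=1, deg C=0: d=3.
Solving with deg f ≤ 3: f(k) = k*(k**2 + 12*k + 47)/180.
So s_k = (B(k−1)f/C)·t_k = (k*(k + 6)*(k**2 + 12*k + 47)/180)·t_k = k*(k**2 + 12*k + 47)/(30*(k + 3)*(k + 4)*(k + 5)).
s_(k+1) − s_k = 6/(k**4 + 18*k**3 + 119*k**2 + 342*k + 360) = t_k.
Σ_(k=2)^(9) t_k = s_(10) − s_(2) = 89/2730 − (1/42) = 4/455.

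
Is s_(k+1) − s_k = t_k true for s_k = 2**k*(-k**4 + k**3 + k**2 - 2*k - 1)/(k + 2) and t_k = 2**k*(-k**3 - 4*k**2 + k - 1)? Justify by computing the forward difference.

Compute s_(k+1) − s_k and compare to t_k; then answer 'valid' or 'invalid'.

s_(k+1) = 2**(k + 1)*(-k**4 - 3*k**3 - 2*k**2 - k - 2)/(k + 3)
s_(k+1) − s_k = 2**k*(-k**5 - 8*k**4 - 20*k**3 - 11*k**2 - k - 5)/(k**2 + 5*k + 6)
(s_(k+1) − s_k) − t_k = 2**k*(k**4 + 5*k**3 + 9*k**2 - 2*k + 1)/(k**2 + 5*k + 6)

Invalid: residual 2**k*(k**4 + 5*k**3 + 9*k**2 - 2*k + 1)/(k**2 + 5*k + 6) ≠ 0.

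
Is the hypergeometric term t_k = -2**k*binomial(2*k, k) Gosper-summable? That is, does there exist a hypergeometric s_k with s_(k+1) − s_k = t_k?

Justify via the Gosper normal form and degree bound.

r(k) = 4*(2*k + 1)/(k + 1) after simplifying.
Normal form (A,B,C) = (8*k + 4, k + 1, 1).
Key eq: (8*k + 4)·f(k+1) = (k)·f(k) + (1).
From deg A=1, deg B=1, deg C=0: d=-1.
Negative degree bound (-1): no f exists, t_k not Gosper-summable.

No — negative degree bound, so no certificate f.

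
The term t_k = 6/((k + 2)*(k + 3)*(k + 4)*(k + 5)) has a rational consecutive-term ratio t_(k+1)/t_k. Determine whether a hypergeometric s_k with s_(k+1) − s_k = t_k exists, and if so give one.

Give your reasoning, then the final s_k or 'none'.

s_k = k*(k**2 + 9*k + 26)/(12*(k + 2)*(k + 3)*(k + 4))

Ratio r(k) = (k + 2)/(k + 6).
Take A(k)=k + 2, B(k)=k + 6, C(k)=1.
Key eq: (k + 2)·f(k+1) = (k + 5)·f(k) + (1).
Degrees (1,1,0) ⇒ d ≤ 3.
Coefficient equations give f(k) = k*(k**2 + 9*k + 26)/72.
So s_k = (B(k−1)f/C)·t_k = (k*(k + 5)*(k**2 + 9*k + 26)/72)·t_k = k*(k**2 + 9*k + 26)/(12*(k + 2)*(k + 3)*(k + 4)).
Check: Δs_k = 6/(k**4 + 14*k**3 + 71*k**2 + 154*k + 120). ✓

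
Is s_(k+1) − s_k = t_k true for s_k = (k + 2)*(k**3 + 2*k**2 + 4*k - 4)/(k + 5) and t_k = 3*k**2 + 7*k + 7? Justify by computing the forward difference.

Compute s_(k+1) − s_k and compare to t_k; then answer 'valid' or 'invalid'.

Invalid: residual 3*(-2*k**3 - 20*k**2 - 38*k - 39)/(k**2 + 11*k + 30) ≠ 0.

s_(k+1) = (k + 3)*(4*k + (k + 1)**3 + 2*(k + 1)**2)/(k + 6)
s_(k+1) − s_k = (3*k**4 + 34*k**3 + 114*k**2 + 173*k + 93)/(k**2 + 11*k + 30)
(s_(k+1) − s_k) − t_k = 3*(-2*k**3 - 20*k**2 - 38*k - 39)/(k**2 + 11*k + 30)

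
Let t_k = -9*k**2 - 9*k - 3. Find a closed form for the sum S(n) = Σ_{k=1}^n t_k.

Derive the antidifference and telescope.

S(n) = 3*n*(-n**2 - 3*n - 3)

r(k) = (3*k**2 + 9*k + 7)/(3*k**2 + 3*k + 1) after simplifying.
Take A(k)=1, B(k)=1, C(k)=k**2 + k + 1/3.
f must satisfy (1)·f(k+1) − (1)·f(k) = k**2 + k + 1/3.
From deg A=0, deg B=0, deg C=2: d=3.
A polynomial solution: f(k) = k**3/3.
R(k) = B(k−1)·f(k)/C(k) = k**3/(3*k**2 + 3*k + 1); s_k = R·t_k = -3*k**3.
Δs = 3*k**3 - 3*(k + 1)**3, as required.
s_(n+1) = -3*n**3 - 9*n**2 - 9*n - 3 and s_(1) = -3, so S(n) = 3*n*(-n**2 - 3*n - 3).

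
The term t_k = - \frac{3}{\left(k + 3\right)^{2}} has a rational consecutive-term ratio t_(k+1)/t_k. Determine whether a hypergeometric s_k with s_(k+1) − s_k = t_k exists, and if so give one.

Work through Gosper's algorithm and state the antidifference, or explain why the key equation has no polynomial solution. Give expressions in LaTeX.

Step 1: r(k) = (k + 3)**2/(k + 4)**2.
A = k**2 + 6*k + 9, B = k**2 + 8*k + 16, C = 1.
Set up (k**2 + 6*k + 9)·f(k+1) − (k**2 + 6*k + 9)·f(k) − (1) = 0.
deg f ≤ 0 (via 2,2,0).
Generic f = c0 gives residual -1; -1 = 0 cannot hold, so t_k is not Gosper-summable.

no hypergeometric antidifference exists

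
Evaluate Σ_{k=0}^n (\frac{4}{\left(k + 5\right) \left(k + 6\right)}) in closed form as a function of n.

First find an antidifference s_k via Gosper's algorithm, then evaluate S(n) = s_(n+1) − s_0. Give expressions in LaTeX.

t_(k+1)/t_k = (k + 5)/(k + 7).
Factor: A=k + 5; B=k + 7; C=1.
f must satisfy (k + 5)·f(k+1) − (k + 6)·f(k) = 1.
Bound: deg f ≤ 1.
Solving with deg f ≤ 1: f(k) = k/5.
Then R = B(k−1)f/C = k*(k + 6)/5, so s_k = R(k)·t_k = 4*k/(5*(k + 5)).
Check: Δs_k = 4/(k**2 + 11*k + 30). ✓
Σ_(k=0)^n t_k = s_(n+1) − s_(0) = (4*(n + 1)/(5*(n + 6))) − (0), i.e. 4*(n + 1)/(5*(n + 6)).

S(n) = \frac{4 \left(n + 1\right)}{5 \left(n + 6\right)}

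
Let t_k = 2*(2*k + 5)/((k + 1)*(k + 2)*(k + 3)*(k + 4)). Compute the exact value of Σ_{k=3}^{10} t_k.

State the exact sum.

Σ = 1/14

Ratio r(k) = (k + 1)*(2*k + 7)/((k + 5)*(2*k + 5)).
Gosper form: A/B · C(k+1)/C(k) with A=k + 1, B=k + 5, C=k + 5/2.
Need (k + 1)·f(k+1) − (k + 4)·f(k) = k + 5/2.
deg f ≤ 3 (via 1,1,1).
A polynomial solution: f(k) = k*(k + 2)*(k + 4)/6.
Get s_k = R·t_k = 2*k*(k + 4)/(3*(k**2 + 4*k + 3)) with R(k) = B(k−1)f(k)/C(k) = k*(k + 2)*(k + 4)**2/(3*(2*k + 5)).
Check: Δs_k = 2*(2*k + 5)/(k**4 + 10*k**3 + 35*k**2 + 50*k + 24). ✓
Sum = s_(11) − s_(3); s_(11) = 55/84, s_(3) = 7/12 ⇒ 1/14.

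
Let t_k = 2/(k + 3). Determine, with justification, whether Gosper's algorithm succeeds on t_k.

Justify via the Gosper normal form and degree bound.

No. Not Gosper-summable.

The ratio is (k + 3)/(k + 4).
A = k + 3, B = k + 4, C = 1.
Key eq: (k + 3)·f(k+1) = (k + 3)·f(k) + (1).
deg f ≤ 0 (via 1,1,0).
f = c0 ⇒ A·f(k+1) − B(k−1)·f(k) − C = -1. The system {-1 = 0} is inconsistent; no antidifference.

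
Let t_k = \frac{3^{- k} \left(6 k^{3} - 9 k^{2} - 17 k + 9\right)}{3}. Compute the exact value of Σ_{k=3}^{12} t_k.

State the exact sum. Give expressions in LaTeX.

r(k) = (6*k**3 + 9*k**2 - 17*k - 11)/(3*(6*k**3 - 9*k**2 - 17*k + 9)) after simplifying.
A = 1/3, B = 1, C = k**3 - 3*k**2/2 - 17*k/6 + 3/2.
Set up (1/3)·f(k+1) − (1)·f(k) − (k**3 - 3*k**2/2 - 17*k/6 + 3/2) = 0.
d = 3 from the (0,0,3) case.
Solve for f: f(k) = -(3*k**3 - 4*k + 4)/2 (degree 3 ≤ 3).
Then R = B(k−1)f/C = -3*(3*k**3 - 4*k + 4)/(6*k**3 - 9*k**2 - 17*k + 9), so s_k = R(k)·t_k = (-3*k**3 + 4*k - 4)/3**k.
Δs = (6*k**3 - 9*k**2 - 17*k + 9)/(3*3**k), as required.
Σ_(k=3)^(12) t_k = s_(13) − s_(3) = -727/177147 − (-73/27) = 478226/177147.

Σ = 478226/177147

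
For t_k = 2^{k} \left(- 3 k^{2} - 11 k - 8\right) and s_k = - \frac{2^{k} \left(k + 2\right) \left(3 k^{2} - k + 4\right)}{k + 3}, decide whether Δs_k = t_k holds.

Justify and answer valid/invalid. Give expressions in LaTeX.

s_(k+1) = -2**(k + 1)*(k + 3)*(-k + 3*(k + 1)**2 + 3)/(k + 4)
s_(k+1) − s_k = 2**k*(-3*k**4 - 29*k**3 - 104*k**2 - 146*k - 76)/(k**2 + 7*k + 12)
(s_(k+1) − s_k) − t_k = 2**k*(3*k**3 + 17*k**2 + 42*k + 20)/(k**2 + 7*k + 12)

Invalid: residual \frac{2^{k} \left(3 k^{3} + 17 k^{2} + 42 k + 20\right)}{k^{2} + 7 k + 12} ≠ 0.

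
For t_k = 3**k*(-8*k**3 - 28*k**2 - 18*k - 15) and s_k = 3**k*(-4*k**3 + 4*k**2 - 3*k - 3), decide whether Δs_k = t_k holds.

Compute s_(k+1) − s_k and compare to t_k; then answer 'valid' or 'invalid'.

s_(k+1) = 3**(k + 1)*(-4*k**3 - 8*k**2 - 7*k - 6)
s_(k+1) − s_k = 3**k*(-8*k**3 - 28*k**2 - 18*k - 15)
(s_(k+1) − s_k) − t_k = 0

Valid — Δs_k = t_k.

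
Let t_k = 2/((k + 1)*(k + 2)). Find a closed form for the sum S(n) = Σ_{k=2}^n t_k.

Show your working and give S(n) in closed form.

r(k) = (k + 1)/(k + 3) after simplifying.
Factor: A=k + 1; B=k + 3; C=1.
Set up (k + 1)·f(k+1) − (k + 2)·f(k) − (1) = 0.
Degrees (1,1,0) ⇒ d ≤ 1.
Coefficient equations give f(k) = k.
R(k) = B(k−1)·f(k)/C(k) = k*(k + 2); s_k = R·t_k = 2*k/(k + 1).
s_(k+1) − s_k = 2/(k**2 + 3*k + 2) = t_k.
Evaluate: s_(n+1) = 2*(n + 1)/(n + 2); subtract s_(2) = 4/3 ⇒ S(n) = 2*(n - 1)/(3*(n + 2)).

S(n) = 2*(n - 1)/(3*(n + 2))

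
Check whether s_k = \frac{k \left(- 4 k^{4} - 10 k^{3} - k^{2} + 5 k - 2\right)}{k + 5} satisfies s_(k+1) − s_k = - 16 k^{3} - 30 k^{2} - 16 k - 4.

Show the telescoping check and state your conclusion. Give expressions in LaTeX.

Invalid: residual \frac{3 \left(12 k^{4} + 108 k^{3} + 169 k^{2} + 83 k + 20\right)}{k^{2} + 11 k + 30} ≠ 0.

s_(k+1) = (-4*k**5 - 30*k**4 - 81*k**3 - 98*k**2 - 55*k - 12)/(k + 6)
s_(k+1) − s_k = (-16*k**5 - 170*k**4 - 502*k**3 - 573*k**2 - 275*k - 60)/(k**2 + 11*k + 30)
(s_(k+1) − s_k) − t_k = 3*(12*k**4 + 108*k**3 + 169*k**2 + 83*k + 20)/(k**2 + 11*k + 30)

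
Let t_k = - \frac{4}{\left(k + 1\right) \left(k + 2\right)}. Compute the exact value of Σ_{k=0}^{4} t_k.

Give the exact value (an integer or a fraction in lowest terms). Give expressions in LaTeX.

t_(k+1)/t_k = (k + 1)/(k + 3).
Gosper form: A/B · C(k+1)/C(k) with A=k + 1, B=k + 3, C=1.
Set up (k + 1)·f(k+1) − (k + 2)·f(k) − (1) = 0.
d = 1 from the (1,1,0) case.
Solve for f: f(k) = k (degree 1 ≤ 1).
So s_k = (B(k−1)f/C)·t_k = (k*(k + 2))·t_k = -4*k/(k + 1).
Check: Δs_k = -4/(k**2 + 3*k + 2). ✓
Sum = s_(5) − s_(0); s_(5) = -10/3, s_(0) = 0 ⇒ -10/3.

Σ = -10/3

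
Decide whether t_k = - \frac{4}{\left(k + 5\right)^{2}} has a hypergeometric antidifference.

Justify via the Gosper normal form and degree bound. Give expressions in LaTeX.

Ratio r(k) = (k + 5)**2/(k + 6)**2.
Factor: A=k**2 + 10*k + 25; B=k**2 + 12*k + 36; C=1.
f must satisfy (k**2 + 10*k + 25)·f(k+1) − (k**2 + 10*k + 25)·f(k) = 1.
Bound: deg f ≤ 0.
f = c0 ⇒ A·f(k+1) − B(k−1)·f(k) − C = -1. The system {-1 = 0} is inconsistent; no antidifference.

No. Not Gosper-summable.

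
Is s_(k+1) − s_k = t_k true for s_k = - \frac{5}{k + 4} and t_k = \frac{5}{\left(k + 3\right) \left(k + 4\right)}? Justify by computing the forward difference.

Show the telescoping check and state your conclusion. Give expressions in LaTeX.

s_(k+1) = -5/(k + 5)
s_(k+1) − s_k = 5/((k + 4)*(k + 5))
(s_(k+1) − s_k) − t_k = -10/(k**3 + 12*k**2 + 47*k + 60)

Invalid: residual - \frac{10}{k^{3} + 12 k^{2} + 47 k + 60} ≠ 0.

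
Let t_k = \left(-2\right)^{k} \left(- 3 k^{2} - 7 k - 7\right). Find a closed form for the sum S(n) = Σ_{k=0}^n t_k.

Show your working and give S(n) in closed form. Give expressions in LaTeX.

r(k) = 2*(-3*k**2 - 13*k - 17)/(3*k**2 + 7*k + 7) after simplifying.
Normal form (A,B,C) = (-2, 1, k**2 + 7*k/3 + 7/3).
f must satisfy (-2)·f(k+1) − (1)·f(k) = k**2 + 7*k/3 + 7/3.
From deg A=0, deg B=0, deg C=2: d=2.
A polynomial solution: f(k) = -(k**2 + k + 1)/3.
So s_k = (B(k−1)f/C)·t_k = (-(k**2 + k + 1)/(3*k**2 + 7*k + 7))·t_k = (-2)**k*(k**2 + k + 1).
s_(k+1) − s_k = (-2)**k*(-3*k**2 - 7*k - 7) = t_k.
Σ_(k=0)^n t_k = s_(n+1) − s_(0) = ((-2)**(n + 1)*(n**2 + 3*n + 3)) − (1), i.e. -2*(-2)**n*n**2 - 6*(-2)**n*n - 6*(-2)**n - 1.

S(n) = - 2 \left(-2\right)^{n} n^{2} - 6 \left(-2\right)^{n} n - 6 \left(-2\right)^{n} - 1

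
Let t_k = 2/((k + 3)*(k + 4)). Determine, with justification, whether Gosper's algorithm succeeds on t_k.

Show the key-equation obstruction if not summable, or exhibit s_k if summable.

The ratio is (k + 3)/(k + 5).
So A=k + 3 and B=k + 5, with C=1.
Need (k + 3)·f(k+1) − (k + 4)·f(k) = 1.
From deg A=1, deg B=1, deg C=0: d=1.
Coefficient equations give f(k) = k/3.
R(k) = B(k−1)·f(k)/C(k) = k*(k + 4)/3; s_k = R·t_k = 2*k/(3*(k + 3)).
Check: Δs_k = 2/(k**2 + 7*k + 12). ✓

Yes. s_k = 2*k/(3*(k + 3)).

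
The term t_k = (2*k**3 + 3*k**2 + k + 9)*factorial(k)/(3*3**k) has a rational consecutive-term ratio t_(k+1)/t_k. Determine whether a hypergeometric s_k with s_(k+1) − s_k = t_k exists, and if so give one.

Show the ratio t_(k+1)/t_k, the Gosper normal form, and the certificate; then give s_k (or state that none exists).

Compute t_(k+1)/t_k: get (k + 1)*(k + 2*(k + 1)**3 + 3*(k + 1)**2 + 10)/(3*(2*k**3 + 3*k**2 + k + 9)).
Normal form (A,B,C) = (k/3 + 1/3, 1, k**3 + 3*k**2/2 + k/2 + 9/2).
Set up (k/3 + 1/3)·f(k+1) − (1)·f(k) − (k**3 + 3*k**2/2 + k/2 + 9/2) = 0.
Degrees (1,0,3) ⇒ d ≤ 2.
Solving with deg f ≤ 2: f(k) = 3*(k + 2)*(2*k - 1)/2.
Then R = B(k−1)f/C = 3*(k + 2)*(2*k - 1)/(2*k**3 + 3*k**2 + k + 9), so s_k = R(k)·t_k = (k + 2)*(2*k - 1)*factorial(k)/3**k.
Δs = (2*k**3 + 3*k**2 + k + 9)*factorial(k)/(3*3**k), as required.

s_k = (k + 2)*(2*k - 1)*factorial(k)/3**k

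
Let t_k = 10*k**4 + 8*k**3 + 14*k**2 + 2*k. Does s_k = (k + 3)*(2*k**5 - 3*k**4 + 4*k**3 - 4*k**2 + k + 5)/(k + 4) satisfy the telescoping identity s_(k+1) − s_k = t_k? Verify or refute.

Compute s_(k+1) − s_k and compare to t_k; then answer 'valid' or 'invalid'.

Invalid: residual (-8*k**5 - 51*k**4 - 42*k**3 - 62*k**2 - 7*k + 5)/(k**2 + 9*k + 20) ≠ 0.

s_(k+1) = (2*k**6 + 15*k**5 + 40*k**4 + 58*k**3 + 43*k**2 + 17*k + 20)/(k + 5)
s_(k+1) − s_k = (10*k**6 + 90*k**5 + 235*k**4 + 246*k**3 + 236*k**2 + 33*k + 5)/(k**2 + 9*k + 20)
(s_(k+1) − s_k) − t_k = (-8*k**5 - 51*k**4 - 42*k**3 - 62*k**2 - 7*k + 5)/(k**2 + 9*k + 20)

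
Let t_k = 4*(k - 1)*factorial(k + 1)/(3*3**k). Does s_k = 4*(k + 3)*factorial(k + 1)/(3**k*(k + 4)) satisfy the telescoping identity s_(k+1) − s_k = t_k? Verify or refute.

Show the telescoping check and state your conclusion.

Invalid: residual -4*(k**2 + 3*k - 7)*factorial(k + 1)/(3*3**k*(k + 4)*(k + 5)) ≠ 0.

s_(k+1) = 4*(k + 4)*factorial(k + 2)/(3*3**k*(k + 5))
s_(k+1) − s_k = 4*(k**3 + 7*k**2 + 8*k - 13)*factorial(k + 1)/(3*3**k*(k + 4)*(k + 5))
(s_(k+1) − s_k) − t_k = -4*(k**2 + 3*k - 7)*factorial(k + 1)/(3*3**k*(k + 4)*(k + 5))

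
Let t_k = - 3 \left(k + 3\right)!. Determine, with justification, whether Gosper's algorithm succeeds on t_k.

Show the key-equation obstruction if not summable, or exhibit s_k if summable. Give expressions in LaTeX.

Compute t_(k+1)/t_k: get k + 4.
Take A(k)=k + 4, B(k)=1, C(k)=1.
Solve (k + 4)·f(k+1) − (1)·f(k) = 1.
From deg A=1, deg B=0, deg C=0: d=-1.
Bound -1 < 0, so the key equation has no polynomial solution.

No. Not Gosper-summable.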